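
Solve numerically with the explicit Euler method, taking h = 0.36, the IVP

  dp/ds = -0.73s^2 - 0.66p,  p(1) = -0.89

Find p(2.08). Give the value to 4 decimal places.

Euler: p_{n+1} = p_n + h·f(s_n, p_n).
s=1.000000, p=-0.890000: f=-0.142600 → p ← -0.890000 + 0.36·(-0.142600) = -0.941336
s=1.360000, p=-0.941336: f=-0.728926 → p ← -0.941336 + 0.36·(-0.728926) = -1.203749
s=1.720000, p=-1.203749: f=-1.365157 → p ← -1.203749 + 0.36·(-1.365157) = -1.695206
p(2.08) ≈ -1.6952

-1.6952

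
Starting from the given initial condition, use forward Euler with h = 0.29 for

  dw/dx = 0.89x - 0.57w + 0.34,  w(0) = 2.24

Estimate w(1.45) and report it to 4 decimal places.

Euler: w_{n+1} = w_n + h·f(x_n, w_n).
x=0.000000, w=2.240000: f=-0.936800 → w ← 2.240000 + 0.29·(-0.936800) = 1.968328
x=0.290000, w=1.968328: f=-0.523847 → w ← 1.968328 + 0.29·(-0.523847) = 1.816412
x=0.580000, w=1.816412: f=-0.179155 → w ← 1.816412 + 0.29·(-0.179155) = 1.764457
x=0.870000, w=1.764457: f=0.108559 → w ← 1.764457 + 0.29·0.108559 = 1.795940
x=1.160000, w=1.795940: f=0.348714 → w ← 1.795940 + 0.29·0.348714 = 1.897067
w(1.45) ≈ 1.8971

1.8971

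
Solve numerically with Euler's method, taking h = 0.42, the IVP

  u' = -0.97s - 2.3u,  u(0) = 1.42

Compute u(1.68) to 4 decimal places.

-0.5252

Euler: u_{n+1} = u_n + h·f(s_n, u_n).
s=0.000000, u=1.420000: f=-3.266000 → u ← 1.420000 + 0.42·(-3.266000) = 0.048280
s=0.420000, u=0.048280: f=-0.518444 → u ← 0.048280 + 0.42·(-0.518444) = -0.169466
s=0.840000, u=-0.169466: f=-0.425027 → u ← -0.169466 + 0.42·(-0.425027) = -0.347978
s=1.260000, u=-0.347978: f=-0.421851 → u ← -0.347978 + 0.42·(-0.421851) = -0.525155
u(1.68) ≈ -0.5252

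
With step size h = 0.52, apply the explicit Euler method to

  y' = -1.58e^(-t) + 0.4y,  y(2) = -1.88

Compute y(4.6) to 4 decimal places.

-5.2888

Euler: y_{n+1} = y_n + h·f(t_n, y_n).
t=2.000000, y=-1.880000: f=-0.965830 → y ← -1.880000 + 0.52·(-0.965830) = -2.382231
t=2.520000, y=-2.382231: f=-1.080019 → y ← -2.382231 + 0.52·(-1.080019) = -2.943841
t=3.040000, y=-2.943841: f=-1.253116 → y ← -2.943841 + 0.52·(-1.253116) = -3.595461
t=3.560000, y=-3.595461: f=-1.483118 → y ← -3.595461 + 0.52·(-1.483118) = -4.366683
t=4.080000, y=-4.366683: f=-1.773387 → y ← -4.366683 + 0.52·(-1.773387) = -5.288844
y(4.6) ≈ -5.2888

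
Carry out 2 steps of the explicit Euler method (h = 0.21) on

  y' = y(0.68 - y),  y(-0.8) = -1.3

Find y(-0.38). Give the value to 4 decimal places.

Euler: y_{n+1} = y_n + h·f(t_n, y_n).
t=-0.800000, y=-1.300000: f=-2.574000 → y ← -1.300000 + 0.21·(-2.574000) = -1.840540
t=-0.590000, y=-1.840540: f=-4.639155 → y ← -1.840540 + 0.21·(-4.639155) = -2.814762
y(-0.38) ≈ -2.8148

-2.8148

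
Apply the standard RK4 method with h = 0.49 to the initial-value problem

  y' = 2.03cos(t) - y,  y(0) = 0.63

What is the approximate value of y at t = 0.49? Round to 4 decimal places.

1.1370

RK4: k1 = f(t_n, y_n); k2 = f(t_n + h/2, y_n + (h/2)·k1); k3 = f(t_n + h/2, y_n + (h/2)·k2); k4 = f(t_n + h, y_n + h·k3); y_{n+1} = y_n + (h/6)·(k1 + 2k2 + 2k3 + k4).
t=0.000000, y=0.630000:
  k1 = f(0.000000, 0.630000) = 1.400000
  k2 = f(0.245000, 0.973000) = 0.996379
  k3 = f(0.245000, 0.874113) = 1.095266
  k4 = f(0.490000, 1.166680) = 0.624455
  y ← 0.630000 + (0.49/6)·(k1 + 2k2 + 2k3 + k4) = 1.136966
y(0.49) ≈ 1.1370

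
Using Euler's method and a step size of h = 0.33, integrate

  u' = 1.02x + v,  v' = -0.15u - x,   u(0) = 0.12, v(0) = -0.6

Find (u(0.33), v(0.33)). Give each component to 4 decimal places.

Euler on (u,v): u_{n+1} = u_n + h·u', v_{n+1} = v_n + h·v'.
0.000000: (0.120000, -0.600000); f=(-0.600000, -0.018000) → (-0.078000, -0.605940)
(u(0.33), v(0.33)) ≈ (-0.0780, -0.6059)

-0.0780, -0.6059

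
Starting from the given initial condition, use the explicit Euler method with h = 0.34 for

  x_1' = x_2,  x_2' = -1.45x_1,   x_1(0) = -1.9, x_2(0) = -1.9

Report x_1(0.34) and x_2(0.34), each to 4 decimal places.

-2.5460, -0.9633

Euler on (x_1,x_2): x_1_{n+1} = x_1_n + h·x_1', x_2_{n+1} = x_2_n + h·x_2'.
0.000000: (-1.900000, -1.900000); f=(-1.900000, 2.755000) → (-2.546000, -0.963300)
(x_1(0.34), x_2(0.34)) ≈ (-2.5460, -0.9633)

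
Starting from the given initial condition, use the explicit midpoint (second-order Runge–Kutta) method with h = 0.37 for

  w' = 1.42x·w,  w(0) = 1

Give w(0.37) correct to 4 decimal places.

1.0972

Midpoint: k1 = f(x_n, w_n); k2 = f(x_n + h/2, w_n + (h/2)·k1); w_{n+1} = w_n + h·k2.
x=0.000000, w=1.000000:
  k1 = f(0.000000, 1.000000) = 0.000000
  k2 = f(0.185000, 1.000000) = 0.262700
  w ← 1.000000 + 0.37·0.262700 = 1.097199
w(0.37) ≈ 1.0972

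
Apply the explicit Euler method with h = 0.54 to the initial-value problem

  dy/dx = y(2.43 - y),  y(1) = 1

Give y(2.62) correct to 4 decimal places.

2.4384

Euler: y_{n+1} = y_n + h·f(x_n, y_n).
x=1.000000, y=1.000000: f=1.430000 → y ← 1.000000 + 0.54·1.430000 = 1.772200
x=1.540000, y=1.772200: f=1.165753 → y ← 1.772200 + 0.54·1.165753 = 2.401707
x=2.080000, y=2.401707: f=0.067952 → y ← 2.401707 + 0.54·0.067952 = 2.438401
y(2.62) ≈ 2.4384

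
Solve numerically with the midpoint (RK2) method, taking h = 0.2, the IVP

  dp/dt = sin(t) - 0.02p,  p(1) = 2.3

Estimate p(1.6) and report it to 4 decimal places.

Midpoint: k1 = f(t_n, p_n); k2 = f(t_n + h/2, p_n + (h/2)·k1); p_{n+1} = p_n + h·k2.
t=1.000000, p=2.300000:
  k1 = f(1.000000, 2.300000) = 0.795471
  k2 = f(1.100000, 2.379547) = 0.843616
  p ← 2.300000 + 0.2·0.843616 = 2.468723
t=1.200000, p=2.468723:
  k1 = f(1.200000, 2.468723) = 0.882665
  k2 = f(1.300000, 2.556990) = 0.912418
  p ← 2.468723 + 0.2·0.912418 = 2.651207
t=1.400000, p=2.651207:
  k1 = f(1.400000, 2.651207) = 0.932426
  k2 = f(1.500000, 2.744450) = 0.942606
  p ← 2.651207 + 0.2·0.942606 = 2.839728
p(1.6) ≈ 2.8397

2.8397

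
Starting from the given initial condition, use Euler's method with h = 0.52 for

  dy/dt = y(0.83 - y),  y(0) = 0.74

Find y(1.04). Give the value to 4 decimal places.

Euler: y_{n+1} = y_n + h·f(t_n, y_n).
t=0.000000, y=0.740000: f=0.066600 → y ← 0.740000 + 0.52·0.066600 = 0.774632
t=0.520000, y=0.774632: f=0.042890 → y ← 0.774632 + 0.52·0.042890 = 0.796935
y(1.04) ≈ 0.7969

0.7969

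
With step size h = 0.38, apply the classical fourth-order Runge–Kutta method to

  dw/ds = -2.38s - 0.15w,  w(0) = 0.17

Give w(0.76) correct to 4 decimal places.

-0.5103

RK4: k1 = f(s_n, w_n); k2 = f(s_n + h/2, w_n + (h/2)·k1); k3 = f(s_n + h/2, w_n + (h/2)·k2); k4 = f(s_n + h, w_n + h·k3); w_{n+1} = w_n + (h/6)·(k1 + 2k2 + 2k3 + k4).
s=0.000000, w=0.170000:
  k1 = f(0.000000, 0.170000) = -0.025500
  k2 = f(0.190000, 0.165155) = -0.476973
  k3 = f(0.190000, 0.079375) = -0.464106
  k4 = f(0.380000, -0.006360) = -0.903446
  w ← 0.170000 + (0.38/6)·(k1 + 2k2 + 2k3 + k4) = -0.008037
s=0.380000, w=-0.008037:
  k1 = f(0.380000, -0.008037) = -0.903195
  k2 = f(0.570000, -0.179644) = -1.329653
  k3 = f(0.570000, -0.260671) = -1.317499
  k4 = f(0.760000, -0.508686) = -1.732497
  w ← -0.008037 + (0.38/6)·(k1 + 2k2 + 2k3 + k4) = -0.510270
w(0.76) ≈ -0.5103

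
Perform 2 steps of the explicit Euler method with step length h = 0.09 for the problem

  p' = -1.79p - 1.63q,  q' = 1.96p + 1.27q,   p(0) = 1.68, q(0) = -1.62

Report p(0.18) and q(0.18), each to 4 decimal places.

1.6030, -1.3907

Euler on (p,q): p_{n+1} = p_n + h·p', q_{n+1} = q_n + h·q'.
0.000000: (1.680000, -1.620000); f=(-0.366600, 1.235400) → (1.647006, -1.508814)
0.090000: (1.647006, -1.508814); f=(-0.488774, 1.311938) → (1.603016, -1.390740)
(p(0.18), q(0.18)) ≈ (1.6030, -1.3907)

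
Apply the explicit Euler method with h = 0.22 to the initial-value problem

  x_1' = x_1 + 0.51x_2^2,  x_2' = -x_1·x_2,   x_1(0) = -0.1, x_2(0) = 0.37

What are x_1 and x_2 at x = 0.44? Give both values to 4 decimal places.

-0.1141, 0.3870

Euler on (x_1,x_2): x_1_{n+1} = x_1_n + h·x_1', x_2_{n+1} = x_2_n + h·x_2'.
0.000000: (-0.100000, 0.370000); f=(-0.030181, 0.037000) → (-0.106640, 0.378140)
0.220000: (-0.106640, 0.378140); f=(-0.033715, 0.040325) → (-0.114057, 0.387011)
(x_1(0.44), x_2(0.44)) ≈ (-0.1141, 0.3870)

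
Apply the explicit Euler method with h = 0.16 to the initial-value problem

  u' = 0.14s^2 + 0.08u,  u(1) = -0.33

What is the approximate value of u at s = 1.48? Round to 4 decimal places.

Euler: u_{n+1} = u_n + h·f(s_n, u_n).
s=1.000000, u=-0.330000: f=0.113600 → u ← -0.330000 + 0.16·0.113600 = -0.311824
s=1.160000, u=-0.311824: f=0.163438 → u ← -0.311824 + 0.16·0.163438 = -0.285674
s=1.320000, u=-0.285674: f=0.221082 → u ← -0.285674 + 0.16·0.221082 = -0.250301
u(1.48) ≈ -0.2503

-0.2503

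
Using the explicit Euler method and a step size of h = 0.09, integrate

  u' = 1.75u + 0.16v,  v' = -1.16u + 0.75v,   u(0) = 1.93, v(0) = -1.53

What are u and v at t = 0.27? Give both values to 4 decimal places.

Euler on (u,v): u_{n+1} = u_n + h·u', v_{n+1} = v_n + h·v'.
0.000000: (1.930000, -1.530000); f=(3.132700, -3.386300) → (2.211943, -1.834767)
0.090000: (2.211943, -1.834767); f=(3.577338, -3.941929) → (2.533903, -2.189541)
0.180000: (2.533903, -2.189541); f=(4.084004, -4.581483) → (2.901464, -2.601874)
(u(0.27), v(0.27)) ≈ (2.9015, -2.6019)

2.9015, -2.6019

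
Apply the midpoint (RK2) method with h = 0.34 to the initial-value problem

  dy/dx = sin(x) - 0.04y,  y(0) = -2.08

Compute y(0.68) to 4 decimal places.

-1.8022

Midpoint: k1 = f(x_n, y_n); k2 = f(x_n + h/2, y_n + (h/2)·k1); y_{n+1} = y_n + h·k2.
x=0.000000, y=-2.080000:
  k1 = f(0.000000, -2.080000) = 0.083200
  k2 = f(0.170000, -2.065856) = 0.251817
  y ← -2.080000 + 0.34·0.251817 = -1.994382
x=0.340000, y=-1.994382:
  k1 = f(0.340000, -1.994382) = 0.413262
  k2 = f(0.510000, -1.924128) = 0.565142
  y ← -1.994382 + 0.34·0.565142 = -1.802234
y(0.68) ≈ -1.8022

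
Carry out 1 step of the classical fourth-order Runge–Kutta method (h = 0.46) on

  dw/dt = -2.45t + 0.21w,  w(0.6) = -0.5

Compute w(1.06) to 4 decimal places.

-1.5284

RK4: k1 = f(t_n, w_n); k2 = f(t_n + h/2, w_n + (h/2)·k1); k3 = f(t_n + h/2, w_n + (h/2)·k2); k4 = f(t_n + h, w_n + h·k3); w_{n+1} = w_n + (h/6)·(k1 + 2k2 + 2k3 + k4).
t=0.600000, w=-0.500000:
  k1 = f(0.600000, -0.500000) = -1.575000
  k2 = f(0.830000, -0.862250) = -2.214573
  k3 = f(0.830000, -1.009352) = -2.245464
  k4 = f(1.060000, -1.532913) = -2.918912
  w ← -0.500000 + (0.46/6)·(k1 + 2k2 + 2k3 + k4) = -1.528405
w(1.06) ≈ -1.5284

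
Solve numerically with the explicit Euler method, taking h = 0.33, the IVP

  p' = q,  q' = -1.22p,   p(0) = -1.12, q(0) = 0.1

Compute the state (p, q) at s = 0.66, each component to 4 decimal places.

-0.9052, 0.9885

Euler on (p,q): p_{n+1} = p_n + h·p', q_{n+1} = q_n + h·q'.
0.000000: (-1.120000, 0.100000); f=(0.100000, 1.366400) → (-1.087000, 0.550912)
0.330000: (-1.087000, 0.550912); f=(0.550912, 1.326140) → (-0.905199, 0.988538)
(p(0.66), q(0.66)) ≈ (-0.9052, 0.9885)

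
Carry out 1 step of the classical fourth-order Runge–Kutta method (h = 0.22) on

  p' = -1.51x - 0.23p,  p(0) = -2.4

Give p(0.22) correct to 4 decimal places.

RK4: k1 = f(x_n, p_n); k2 = f(x_n + h/2, p_n + (h/2)·k1); k3 = f(x_n + h/2, p_n + (h/2)·k2); k4 = f(x_n + h, p_n + h·k3); p_{n+1} = p_n + (h/6)·(k1 + 2k2 + 2k3 + k4).
x=0.000000, p=-2.400000:
  k1 = f(0.000000, -2.400000) = 0.552000
  k2 = f(0.110000, -2.339280) = 0.371934
  k3 = f(0.110000, -2.359087) = 0.376490
  k4 = f(0.220000, -2.317172) = 0.200750
  p ← -2.400000 + (0.22/6)·(k1 + 2k2 + 2k3 + k4) = -2.317515
p(0.22) ≈ -2.3175

-2.3175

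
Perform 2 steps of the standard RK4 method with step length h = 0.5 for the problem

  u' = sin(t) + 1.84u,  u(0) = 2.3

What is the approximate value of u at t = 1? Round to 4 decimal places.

RK4: k1 = f(t_n, u_n); k2 = f(t_n + h/2, u_n + (h/2)·k1); k3 = f(t_n + h/2, u_n + (h/2)·k2); k4 = f(t_n + h, u_n + h·k3); u_{n+1} = u_n + (h/6)·(k1 + 2k2 + 2k3 + k4).
t=0.000000, u=2.300000:
  k1 = f(0.000000, 2.300000) = 4.232000
  k2 = f(0.250000, 3.358000) = 6.426124
  k3 = f(0.250000, 3.906531) = 7.435421
  k4 = f(0.500000, 6.017710) = 11.552013
  u ← 2.300000 + (0.5/6)·(k1 + 2k2 + 2k3 + k4) = 5.925592
t=0.500000, u=5.925592:
  k1 = f(0.500000, 5.925592) = 11.382515
  k2 = f(0.750000, 8.771221) = 16.820685
  k3 = f(0.750000, 10.130763) = 19.322243
  k4 = f(1.000000, 15.586713) = 29.521023
  u ← 5.925592 + (0.5/6)·(k1 + 2k2 + 2k3 + k4) = 15.358041
u(1) ≈ 15.3580

15.3580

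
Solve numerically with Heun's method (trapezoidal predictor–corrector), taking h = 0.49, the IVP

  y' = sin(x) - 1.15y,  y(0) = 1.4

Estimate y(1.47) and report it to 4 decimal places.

0.8198

Heun: k1 = f(x_n, y_n); k2 = f(x_n + h, y_n + h·k1); y_{n+1} = y_n + (h/2)·(k1 + k2).
x=0.000000, y=1.400000:
  k1 = f(0.000000, 1.400000) = -1.610000
  k2 = f(0.490000, 0.611100) = -0.232139
  y ← 1.400000 + (0.49/2)·(-1.610000 + (-0.232139)) = 0.948676
x=0.490000, y=0.948676:
  k1 = f(0.490000, 0.948676) = -0.620351
  k2 = f(0.980000, 0.644704) = 0.089088
  y ← 0.948676 + (0.49/2)·(-0.620351 + 0.089088) = 0.818516
x=0.980000, y=0.818516:
  k1 = f(0.980000, 0.818516) = -0.110796
  k2 = f(1.470000, 0.764226) = 0.116064
  y ← 0.818516 + (0.49/2)·(-0.110796 + 0.116064) = 0.819807
y(1.47) ≈ 0.8198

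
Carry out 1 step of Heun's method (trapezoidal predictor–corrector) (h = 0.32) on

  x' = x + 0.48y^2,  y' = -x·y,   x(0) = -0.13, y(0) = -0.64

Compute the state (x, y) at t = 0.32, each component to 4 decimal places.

Heun on (x,y): k1 = f(t_n, state_n); k2 = f(t_n + h, state_n + h·k1); state_{n+1} = state_n + (h/2)·(k1 + k2).
0.000000: (-0.130000, -0.640000)
  k1 = (0.066608, -0.083200)
  predictor → (-0.108685, -0.666624)
  k2 = (0.104621, -0.072452)
  → (-0.102603, -0.664904)
(x(0.32), y(0.32)) ≈ (-0.1026, -0.6649)

-0.1026, -0.6649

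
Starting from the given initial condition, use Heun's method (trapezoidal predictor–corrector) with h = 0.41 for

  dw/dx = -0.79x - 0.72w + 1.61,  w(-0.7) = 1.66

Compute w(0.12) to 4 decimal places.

Heun: k1 = f(x_n, w_n); k2 = f(x_n + h, w_n + h·k1); w_{n+1} = w_n + (h/2)·(k1 + k2).
x=-0.700000, w=1.660000:
  k1 = f(-0.700000, 1.660000) = 0.967800
  k2 = f(-0.290000, 2.056798) = 0.358205
  w ← 1.660000 + (0.41/2)·(0.967800 + 0.358205) = 1.931831
x=-0.290000, w=1.931831:
  k1 = f(-0.290000, 1.931831) = 0.448182
  k2 = f(0.120000, 2.115586) = -0.008022
  w ← 1.931831 + (0.41/2)·(0.448182 + (-0.008022)) = 2.022064
w(0.12) ≈ 2.0221

2.0221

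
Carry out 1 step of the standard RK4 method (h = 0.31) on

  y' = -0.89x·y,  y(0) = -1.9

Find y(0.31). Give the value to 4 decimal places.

RK4: k1 = f(x_n, y_n); k2 = f(x_n + h/2, y_n + (h/2)·k1); k3 = f(x_n + h/2, y_n + (h/2)·k2); k4 = f(x_n + h, y_n + h·k3); y_{n+1} = y_n + (h/6)·(k1 + 2k2 + 2k3 + k4).
x=0.000000, y=-1.900000:
  k1 = f(0.000000, -1.900000) = 0.000000
  k2 = f(0.155000, -1.900000) = 0.262105
  k3 = f(0.155000, -1.859374) = 0.256501
  k4 = f(0.310000, -1.820485) = 0.502272
  y ← -1.900000 + (0.31/6)·(k1 + 2k2 + 2k3 + k4) = -1.820460
y(0.31) ≈ -1.8205

-1.8205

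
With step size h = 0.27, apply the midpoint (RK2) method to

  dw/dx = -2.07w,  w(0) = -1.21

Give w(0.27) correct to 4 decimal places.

-0.7227

Midpoint: k1 = f(x_n, w_n); k2 = f(x_n + h/2, w_n + (h/2)·k1); w_{n+1} = w_n + h·k2.
x=0.000000, w=-1.210000:
  k1 = f(0.000000, -1.210000) = 2.504700
  k2 = f(0.135000, -0.871865) = 1.804762
  w ← -1.210000 + 0.27·1.804762 = -0.722714
w(0.27) ≈ -0.7227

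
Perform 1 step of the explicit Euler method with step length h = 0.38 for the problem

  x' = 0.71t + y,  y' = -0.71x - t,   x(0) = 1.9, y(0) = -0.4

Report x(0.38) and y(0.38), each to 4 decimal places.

Euler on (x,y): x_{n+1} = x_n + h·x', y_{n+1} = y_n + h·y'.
0.000000: (1.900000, -0.400000); f=(-0.400000, -1.349000) → (1.748000, -0.912620)
(x(0.38), y(0.38)) ≈ (1.7480, -0.9126)

1.7480, -0.9126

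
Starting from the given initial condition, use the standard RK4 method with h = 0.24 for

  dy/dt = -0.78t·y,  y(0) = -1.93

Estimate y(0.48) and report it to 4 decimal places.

RK4: k1 = f(t_n, y_n); k2 = f(t_n + h/2, y_n + (h/2)·k1); k3 = f(t_n + h/2, y_n + (h/2)·k2); k4 = f(t_n + h, y_n + h·k3); y_{n+1} = y_n + (h/6)·(k1 + 2k2 + 2k3 + k4).
t=0.000000, y=-1.930000:
  k1 = f(0.000000, -1.930000) = 0.000000
  k2 = f(0.120000, -1.930000) = 0.180648
  k3 = f(0.120000, -1.908322) = 0.178619
  k4 = f(0.240000, -1.887131) = 0.353271
  y ← -1.930000 + (0.24/6)·(k1 + 2k2 + 2k3 + k4) = -1.887128
t=0.240000, y=-1.887128:
  k1 = f(0.240000, -1.887128) = 0.353270
  k2 = f(0.360000, -1.844735) = 0.518002
  k3 = f(0.360000, -1.824968) = 0.512451
  k4 = f(0.480000, -1.764140) = 0.660494
  y ← -1.887128 + (0.24/6)·(k1 + 2k2 + 2k3 + k4) = -1.764141
y(0.48) ≈ -1.7641

-1.7641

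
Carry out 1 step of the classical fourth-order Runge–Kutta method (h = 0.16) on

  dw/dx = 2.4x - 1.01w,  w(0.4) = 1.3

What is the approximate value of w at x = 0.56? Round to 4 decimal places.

1.2770

RK4: k1 = f(x_n, w_n); k2 = f(x_n + h/2, w_n + (h/2)·k1); k3 = f(x_n + h/2, w_n + (h/2)·k2); k4 = f(x_n + h, w_n + h·k3); w_{n+1} = w_n + (h/6)·(k1 + 2k2 + 2k3 + k4).
x=0.400000, w=1.300000:
  k1 = f(0.400000, 1.300000) = -0.353000
  k2 = f(0.480000, 1.271760) = -0.132478
  k3 = f(0.480000, 1.289402) = -0.150296
  k4 = f(0.560000, 1.275953) = 0.055288
  w ← 1.300000 + (0.16/6)·(k1 + 2k2 + 2k3 + k4) = 1.276980
w(0.56) ≈ 1.2770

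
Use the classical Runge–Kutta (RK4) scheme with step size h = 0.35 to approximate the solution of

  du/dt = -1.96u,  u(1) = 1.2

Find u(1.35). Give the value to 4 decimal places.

0.6057

RK4: k1 = f(t_n, u_n); k2 = f(t_n + h/2, u_n + (h/2)·k1); k3 = f(t_n + h/2, u_n + (h/2)·k2); k4 = f(t_n + h, u_n + h·k3); u_{n+1} = u_n + (h/6)·(k1 + 2k2 + 2k3 + k4).
t=1.000000, u=1.200000:
  k1 = f(1.000000, 1.200000) = -2.352000
  k2 = f(1.175000, 0.788400) = -1.545264
  k3 = f(1.175000, 0.929579) = -1.821974
  k4 = f(1.350000, 0.562309) = -1.102126
  u ← 1.200000 + (0.35/6)·(k1 + 2k2 + 2k3 + k4) = 0.605665
u(1.35) ≈ 0.6057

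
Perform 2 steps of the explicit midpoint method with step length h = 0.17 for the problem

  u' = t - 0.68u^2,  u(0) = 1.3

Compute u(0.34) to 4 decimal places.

Midpoint: k1 = f(t_n, u_n); k2 = f(t_n + h/2, u_n + (h/2)·k1); u_{n+1} = u_n + h·k2.
t=0.000000, u=1.300000:
  k1 = f(0.000000, 1.300000) = -1.149200
  k2 = f(0.085000, 1.202318) = -0.897987
  u ← 1.300000 + 0.17·(-0.897987) = 1.147342
t=0.170000, u=1.147342:
  k1 = f(0.170000, 1.147342) = -0.725148
  k2 = f(0.255000, 1.085705) = -0.546553
  u ← 1.147342 + 0.17·(-0.546553) = 1.054428
u(0.34) ≈ 1.0544

1.0544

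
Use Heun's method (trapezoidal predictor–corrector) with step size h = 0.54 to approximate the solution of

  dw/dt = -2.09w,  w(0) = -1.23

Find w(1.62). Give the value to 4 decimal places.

-0.1615

Heun: k1 = f(t_n, w_n); k2 = f(t_n + h, w_n + h·k1); w_{n+1} = w_n + (h/2)·(k1 + k2).
t=0.000000, w=-1.230000:
  k1 = f(0.000000, -1.230000) = 2.570700
  k2 = f(0.540000, 0.158178) = -0.330592
  w ← -1.230000 + (0.54/2)·(2.570700 + (-0.330592)) = -0.625171
t=0.540000, w=-0.625171:
  k1 = f(0.540000, -0.625171) = 1.306607
  k2 = f(1.080000, 0.080397) = -0.168030
  w ← -0.625171 + (0.54/2)·(1.306607 + (-0.168030)) = -0.317755
t=1.080000, w=-0.317755:
  k1 = f(1.080000, -0.317755) = 0.664108
  k2 = f(1.620000, 0.040863) = -0.085404
  w ← -0.317755 + (0.54/2)·(0.664108 + (-0.085404)) = -0.161505
w(1.62) ≈ -0.1615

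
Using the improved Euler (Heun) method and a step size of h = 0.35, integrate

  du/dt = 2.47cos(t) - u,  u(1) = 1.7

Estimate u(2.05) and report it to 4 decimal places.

0.5050

Heun: k1 = f(t_n, u_n); k2 = f(t_n + h, u_n + h·k1); u_{n+1} = u_n + (h/2)·(k1 + k2).
t=1.000000, u=1.700000:
  k1 = f(1.000000, 1.700000) = -0.365453
  k2 = f(1.350000, 1.572091) = -1.031145
  u ← 1.700000 + (0.35/2)·(-0.365453 + (-1.031145)) = 1.455595
t=1.350000, u=1.455595:
  k1 = f(1.350000, 1.455595) = -0.914649
  k2 = f(1.700000, 1.135468) = -1.453714
  u ← 1.455595 + (0.35/2)·(-0.914649 + (-1.453714)) = 1.041132
t=1.700000, u=1.041132:
  k1 = f(1.700000, 1.041132) = -1.359378
  k2 = f(2.050000, 0.565350) = -1.704199
  u ← 1.041132 + (0.35/2)·(-1.359378 + (-1.704199)) = 0.505006
u(2.05) ≈ 0.5050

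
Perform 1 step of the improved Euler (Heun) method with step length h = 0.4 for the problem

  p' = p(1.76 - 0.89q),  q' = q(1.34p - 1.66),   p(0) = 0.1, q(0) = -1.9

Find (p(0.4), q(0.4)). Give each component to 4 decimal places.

Heun on (p,q): k1 = f(t_n, state_n); k2 = f(t_n + h, state_n + h·k1); state_{n+1} = state_n + (h/2)·(k1 + k2).
0.000000: (0.100000, -1.900000)
  k1 = (0.345100, 2.899400)
  predictor → (0.238040, -0.740240)
  k2 = (0.575774, 0.992681)
  → (0.284175, -1.121584)
(p(0.4), q(0.4)) ≈ (0.2842, -1.1216)

0.2842, -1.1216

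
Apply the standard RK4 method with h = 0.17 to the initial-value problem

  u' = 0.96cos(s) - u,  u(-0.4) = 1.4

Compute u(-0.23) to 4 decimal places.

1.3238

RK4: k1 = f(s_n, u_n); k2 = f(s_n + h/2, u_n + (h/2)·k1); k3 = f(s_n + h/2, u_n + (h/2)·k2); k4 = f(s_n + h, u_n + h·k3); u_{n+1} = u_n + (h/6)·(k1 + 2k2 + 2k3 + k4).
s=-0.400000, u=1.400000:
  k1 = f(-0.400000, 1.400000) = -0.515781
  k2 = f(-0.315000, 1.356159) = -0.443394
  k3 = f(-0.315000, 1.362312) = -0.449547
  k4 = f(-0.230000, 1.323577) = -0.388857
  u ← 1.400000 + (0.17/6)·(k1 + 2k2 + 2k3 + k4) = 1.323769
u(-0.23) ≈ 1.3238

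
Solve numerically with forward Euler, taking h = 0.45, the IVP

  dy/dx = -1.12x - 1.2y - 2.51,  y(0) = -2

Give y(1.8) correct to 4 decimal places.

-3.0246

Euler: y_{n+1} = y_n + h·f(x_n, y_n).
x=0.000000, y=-2.000000: f=-0.110000 → y ← -2.000000 + 0.45·(-0.110000) = -2.049500
x=0.450000, y=-2.049500: f=-0.554600 → y ← -2.049500 + 0.45·(-0.554600) = -2.299070
x=0.900000, y=-2.299070: f=-0.759116 → y ← -2.299070 + 0.45·(-0.759116) = -2.640672
x=1.350000, y=-2.640672: f=-0.853193 → y ← -2.640672 + 0.45·(-0.853193) = -3.024609
y(1.8) ≈ -3.0246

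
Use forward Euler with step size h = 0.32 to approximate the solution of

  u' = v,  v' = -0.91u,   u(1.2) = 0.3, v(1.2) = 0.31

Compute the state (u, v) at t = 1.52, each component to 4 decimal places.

0.3992, 0.2226

Euler on (u,v): u_{n+1} = u_n + h·u', v_{n+1} = v_n + h·v'.
1.200000: (0.300000, 0.310000); f=(0.310000, -0.273000) → (0.399200, 0.222640)
(u(1.52), v(1.52)) ≈ (0.3992, 0.2226)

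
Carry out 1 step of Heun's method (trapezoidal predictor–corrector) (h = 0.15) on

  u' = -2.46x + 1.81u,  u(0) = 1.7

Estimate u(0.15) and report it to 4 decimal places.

2.1965

Heun: k1 = f(x_n, u_n); k2 = f(x_n + h, u_n + h·k1); u_{n+1} = u_n + (h/2)·(k1 + k2).
x=0.000000, u=1.700000:
  k1 = f(0.000000, 1.700000) = 3.077000
  k2 = f(0.150000, 2.161550) = 3.543406
  u ← 1.700000 + (0.15/2)·(3.077000 + 3.543406) = 2.196530
u(0.15) ≈ 2.1965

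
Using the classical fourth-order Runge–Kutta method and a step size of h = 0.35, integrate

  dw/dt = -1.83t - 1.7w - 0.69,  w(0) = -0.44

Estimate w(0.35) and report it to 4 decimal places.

RK4: k1 = f(t_n, w_n); k2 = f(t_n + h/2, w_n + (h/2)·k1); k3 = f(t_n + h/2, w_n + (h/2)·k2); k4 = f(t_n + h, w_n + h·k3); w_{n+1} = w_n + (h/6)·(k1 + 2k2 + 2k3 + k4).
t=0.000000, w=-0.440000:
  k1 = f(0.000000, -0.440000) = 0.058000
  k2 = f(0.175000, -0.429850) = -0.279505
  k3 = f(0.175000, -0.488913) = -0.179097
  k4 = f(0.350000, -0.502684) = -0.475937
  w ← -0.440000 + (0.35/6)·(k1 + 2k2 + 2k3 + k4) = -0.517883
w(0.35) ≈ -0.5179

-0.5179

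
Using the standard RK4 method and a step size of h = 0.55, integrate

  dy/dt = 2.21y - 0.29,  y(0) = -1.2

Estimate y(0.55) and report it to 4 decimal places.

-4.3210

RK4: k1 = f(t_n, y_n); k2 = f(t_n + h/2, y_n + (h/2)·k1); k3 = f(t_n + h/2, y_n + (h/2)·k2); k4 = f(t_n + h, y_n + h·k3); y_{n+1} = y_n + (h/6)·(k1 + 2k2 + 2k3 + k4).
t=0.000000, y=-1.200000:
  k1 = f(0.000000, -1.200000) = -2.942000
  k2 = f(0.275000, -2.009050) = -4.730000
  k3 = f(0.275000, -2.500750) = -5.816658
  k4 = f(0.550000, -4.399162) = -10.012148
  y ← -1.200000 + (0.55/6)·(k1 + 2k2 + 2k3 + k4) = -4.321018
y(0.55) ≈ -4.3210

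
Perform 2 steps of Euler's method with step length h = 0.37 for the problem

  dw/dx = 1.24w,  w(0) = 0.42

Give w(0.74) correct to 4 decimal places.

Euler: w_{n+1} = w_n + h·f(x_n, w_n).
x=0.000000, w=0.420000: f=0.520800 → w ← 0.420000 + 0.37·0.520800 = 0.612696
x=0.370000, w=0.612696: f=0.759743 → w ← 0.612696 + 0.37·0.759743 = 0.893801
w(0.74) ≈ 0.8938

0.8938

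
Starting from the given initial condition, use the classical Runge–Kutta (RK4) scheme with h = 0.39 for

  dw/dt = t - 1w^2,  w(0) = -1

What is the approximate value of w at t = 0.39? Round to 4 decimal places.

RK4: k1 = f(t_n, w_n); k2 = f(t_n + h/2, w_n + (h/2)·k1); k3 = f(t_n + h/2, w_n + (h/2)·k2); k4 = f(t_n + h, w_n + h·k3); w_{n+1} = w_n + (h/6)·(k1 + 2k2 + 2k3 + k4).
t=0.000000, w=-1.000000:
  k1 = f(0.000000, -1.000000) = -1.000000
  k2 = f(0.195000, -1.195000) = -1.233025
  k3 = f(0.195000, -1.240440) = -1.343691
  k4 = f(0.390000, -1.524040) = -1.932696
  w ← -1.000000 + (0.39/6)·(k1 + 2k2 + 2k3 + k4) = -1.525598
w(0.39) ≈ -1.5256

-1.5256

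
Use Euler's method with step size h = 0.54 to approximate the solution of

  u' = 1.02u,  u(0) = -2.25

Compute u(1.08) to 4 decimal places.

Euler: u_{n+1} = u_n + h·f(s_n, u_n).
s=0.000000, u=-2.250000: f=-2.295000 → u ← -2.250000 + 0.54·(-2.295000) = -3.489300
s=0.540000, u=-3.489300: f=-3.559086 → u ← -3.489300 + 0.54·(-3.559086) = -5.411206
u(1.08) ≈ -5.4112

-5.4112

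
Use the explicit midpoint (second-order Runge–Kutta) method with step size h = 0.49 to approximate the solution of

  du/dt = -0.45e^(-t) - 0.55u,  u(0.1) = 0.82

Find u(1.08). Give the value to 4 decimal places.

0.3038

Midpoint: k1 = f(t_n, u_n); k2 = f(t_n + h/2, u_n + (h/2)·k1); u_{n+1} = u_n + h·k2.
t=0.100000, u=0.820000:
  k1 = f(0.100000, 0.820000) = -0.858177
  k2 = f(0.345000, 0.609747) = -0.654060
  u ← 0.820000 + 0.49·(-0.654060) = 0.499511
t=0.590000, u=0.499511:
  k1 = f(0.590000, 0.499511) = -0.524178
  k2 = f(0.835000, 0.371087) = -0.399341
  u ← 0.499511 + 0.49·(-0.399341) = 0.303833
u(1.08) ≈ 0.3038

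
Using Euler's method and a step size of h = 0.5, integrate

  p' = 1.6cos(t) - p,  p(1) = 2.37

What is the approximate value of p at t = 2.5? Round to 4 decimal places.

Euler: p_{n+1} = p_n + h·f(t_n, p_n).
t=1.000000, p=2.370000: f=-1.505516 → p ← 2.370000 + 0.5·(-1.505516) = 1.617242
t=1.500000, p=1.617242: f=-1.504062 → p ← 1.617242 + 0.5·(-1.504062) = 0.865211
t=2.000000, p=0.865211: f=-1.531046 → p ← 0.865211 + 0.5·(-1.531046) = 0.099688
p(2.5) ≈ 0.0997

0.0997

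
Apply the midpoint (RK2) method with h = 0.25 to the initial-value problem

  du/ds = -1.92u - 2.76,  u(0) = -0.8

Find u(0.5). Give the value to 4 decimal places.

-1.1803

Midpoint: k1 = f(s_n, u_n); k2 = f(s_n + h/2, u_n + (h/2)·k1); u_{n+1} = u_n + h·k2.
s=0.000000, u=-0.800000:
  k1 = f(0.000000, -0.800000) = -1.224000
  k2 = f(0.125000, -0.953000) = -0.930240
  u ← -0.800000 + 0.25·(-0.930240) = -1.032560
s=0.250000, u=-1.032560:
  k1 = f(0.250000, -1.032560) = -0.777485
  k2 = f(0.375000, -1.129746) = -0.590888
  u ← -1.032560 + 0.25·(-0.590888) = -1.180282
u(0.5) ≈ -1.1803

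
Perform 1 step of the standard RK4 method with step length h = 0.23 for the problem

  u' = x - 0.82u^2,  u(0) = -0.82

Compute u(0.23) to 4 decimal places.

-0.9402

RK4: k1 = f(x_n, u_n); k2 = f(x_n + h/2, u_n + (h/2)·k1); k3 = f(x_n + h/2, u_n + (h/2)·k2); k4 = f(x_n + h, u_n + h·k3); u_{n+1} = u_n + (h/6)·(k1 + 2k2 + 2k3 + k4).
x=0.000000, u=-0.820000:
  k1 = f(0.000000, -0.820000) = -0.551368
  k2 = f(0.115000, -0.883407) = -0.524935
  k3 = f(0.115000, -0.880368) = -0.520539
  k4 = f(0.230000, -0.939724) = -0.494126
  u ← -0.820000 + (0.23/6)·(k1 + 2k2 + 2k3 + k4) = -0.940230
u(0.23) ≈ -0.9402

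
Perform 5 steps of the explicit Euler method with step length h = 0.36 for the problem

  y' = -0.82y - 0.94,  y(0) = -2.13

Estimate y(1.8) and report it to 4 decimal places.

Euler: y_{n+1} = y_n + h·f(t_n, y_n).
t=0.000000, y=-2.130000: f=0.806600 → y ← -2.130000 + 0.36·0.806600 = -1.839624
t=0.360000, y=-1.839624: f=0.568492 → y ← -1.839624 + 0.36·0.568492 = -1.634967
t=0.720000, y=-1.634967: f=0.400673 → y ← -1.634967 + 0.36·0.400673 = -1.490725
t=1.080000, y=-1.490725: f=0.282394 → y ← -1.490725 + 0.36·0.282394 = -1.389063
t=1.440000, y=-1.389063: f=0.199031 → y ← -1.389063 + 0.36·0.199031 = -1.317411
y(1.8) ≈ -1.3174

-1.3174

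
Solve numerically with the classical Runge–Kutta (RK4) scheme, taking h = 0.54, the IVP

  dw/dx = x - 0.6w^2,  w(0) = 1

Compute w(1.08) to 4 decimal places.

RK4: k1 = f(x_n, w_n); k2 = f(x_n + h/2, w_n + (h/2)·k1); k3 = f(x_n + h/2, w_n + (h/2)·k2); k4 = f(x_n + h, w_n + h·k3); w_{n+1} = w_n + (h/6)·(k1 + 2k2 + 2k3 + k4).
x=0.000000, w=1.000000:
  k1 = f(0.000000, 1.000000) = -0.600000
  k2 = f(0.270000, 0.838000) = -0.151346
  k3 = f(0.270000, 0.959136) = -0.281966
  k4 = f(0.540000, 0.847739) = 0.108804
  w ← 1.000000 + (0.54/6)·(k1 + 2k2 + 2k3 + k4) = 0.877796
x=0.540000, w=0.877796:
  k1 = f(0.540000, 0.877796) = 0.077684
  k2 = f(0.810000, 0.898771) = 0.325326
  k3 = f(0.810000, 0.965634) = 0.250530
  k4 = f(1.080000, 1.013082) = 0.464198
  w ← 0.877796 + (0.54/6)·(k1 + 2k2 + 2k3 + k4) = 1.030220
w(1.08) ≈ 1.0302

1.0302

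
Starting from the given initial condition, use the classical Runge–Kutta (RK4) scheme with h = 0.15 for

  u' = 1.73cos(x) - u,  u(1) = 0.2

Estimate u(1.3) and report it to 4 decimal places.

0.3276

RK4: k1 = f(x_n, u_n); k2 = f(x_n + h/2, u_n + (h/2)·k1); k3 = f(x_n + h/2, u_n + (h/2)·k2); k4 = f(x_n + h, u_n + h·k3); u_{n+1} = u_n + (h/6)·(k1 + 2k2 + 2k3 + k4).
x=1.000000, u=0.200000:
  k1 = f(1.000000, 0.200000) = 0.734723
  k2 = f(1.075000, 0.255104) = 0.567913
  k3 = f(1.075000, 0.242593) = 0.580423
  k4 = f(1.150000, 0.287064) = 0.419620
  u ← 0.200000 + (0.15/6)·(k1 + 2k2 + 2k3 + k4) = 0.286275
x=1.150000, u=0.286275:
  k1 = f(1.150000, 0.286275) = 0.420408
  k2 = f(1.225000, 0.317806) = 0.268571
  k3 = f(1.225000, 0.306418) = 0.279958
  k4 = f(1.300000, 0.328269) = 0.134504
  u ← 0.286275 + (0.15/6)·(k1 + 2k2 + 2k3 + k4) = 0.327575
u(1.3) ≈ 0.3276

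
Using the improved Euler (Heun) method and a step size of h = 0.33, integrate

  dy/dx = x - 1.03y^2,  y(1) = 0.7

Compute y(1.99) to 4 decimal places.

Heun: k1 = f(x_n, y_n); k2 = f(x_n + h, y_n + h·k1); y_{n+1} = y_n + (h/2)·(k1 + k2).
x=1.000000, y=0.700000:
  k1 = f(1.000000, 0.700000) = 0.495300
  k2 = f(1.330000, 0.863449) = 0.562089
  y ← 0.700000 + (0.33/2)·(0.495300 + 0.562089) = 0.874469
x=1.330000, y=0.874469:
  k1 = f(1.330000, 0.874469) = 0.542363
  k2 = f(1.660000, 1.053449) = 0.516953
  y ← 0.874469 + (0.33/2)·(0.542363 + 0.516953) = 1.049256
x=1.660000, y=1.049256:
  k1 = f(1.660000, 1.049256) = 0.526033
  k2 = f(1.990000, 1.222847) = 0.449784
  y ← 1.049256 + (0.33/2)·(0.526033 + 0.449784) = 1.210266
y(1.99) ≈ 1.2103

1.2103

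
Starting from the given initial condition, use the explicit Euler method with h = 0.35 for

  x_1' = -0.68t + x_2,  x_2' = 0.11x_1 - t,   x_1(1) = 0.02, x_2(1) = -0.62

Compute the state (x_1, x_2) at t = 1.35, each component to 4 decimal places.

-0.4350, -0.9692

Euler on (x_1,x_2): x_1_{n+1} = x_1_n + h·x_1', x_2_{n+1} = x_2_n + h·x_2'.
1.000000: (0.020000, -0.620000); f=(-1.300000, -0.997800) → (-0.435000, -0.969230)
(x_1(1.35), x_2(1.35)) ≈ (-0.4350, -0.9692)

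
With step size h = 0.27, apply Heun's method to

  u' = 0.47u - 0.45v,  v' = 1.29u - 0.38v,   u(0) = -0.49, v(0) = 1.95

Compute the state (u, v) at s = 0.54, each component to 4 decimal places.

-1.0651, 1.0860

Heun on (u,v): k1 = f(s_n, state_n); k2 = f(s_n + h, state_n + h·k1); state_{n+1} = state_n + (h/2)·(k1 + k2).
0.000000: (-0.490000, 1.950000)
  k1 = (-1.107800, -1.373100)
  predictor → (-0.789106, 1.579263)
  k2 = (-1.081548, -1.618067)
  → (-0.785562, 1.546192)
0.270000: (-0.785562, 1.546192)
  k1 = (-1.065001, -1.600928)
  predictor → (-1.073112, 1.113942)
  k2 = (-1.005637, -1.807613)
  → (-1.065098, 1.086039)
(u(0.54), v(0.54)) ≈ (-1.0651, 1.0860)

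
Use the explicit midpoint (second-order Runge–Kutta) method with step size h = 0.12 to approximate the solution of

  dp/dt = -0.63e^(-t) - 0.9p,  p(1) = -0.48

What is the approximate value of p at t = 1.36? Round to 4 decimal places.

Midpoint: k1 = f(t_n, p_n); k2 = f(t_n + h/2, p_n + (h/2)·k1); p_{n+1} = p_n + h·k2.
t=1.000000, p=-0.480000:
  k1 = f(1.000000, -0.480000) = 0.200236
  k2 = f(1.060000, -0.467986) = 0.202920
  p ← -0.480000 + 0.12·0.202920 = -0.455650
t=1.120000, p=-0.455650:
  k1 = f(1.120000, -0.455650) = 0.204528
  k2 = f(1.180000, -0.443378) = 0.205454
  p ← -0.455650 + 0.12·0.205454 = -0.430995
t=1.240000, p=-0.430995:
  k1 = f(1.240000, -0.430995) = 0.205583
  k2 = f(1.300000, -0.418660) = 0.205099
  p ← -0.430995 + 0.12·0.205099 = -0.406383
p(1.36) ≈ -0.4064

-0.4064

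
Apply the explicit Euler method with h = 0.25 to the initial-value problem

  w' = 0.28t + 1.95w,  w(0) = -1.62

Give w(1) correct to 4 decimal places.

-7.7880

Euler: w_{n+1} = w_n + h·f(t_n, w_n).
t=0.000000, w=-1.620000: f=-3.159000 → w ← -1.620000 + 0.25·(-3.159000) = -2.409750
t=0.250000, w=-2.409750: f=-4.629012 → w ← -2.409750 + 0.25·(-4.629012) = -3.567003
t=0.500000, w=-3.567003: f=-6.815656 → w ← -3.567003 + 0.25·(-6.815656) = -5.270917
t=0.750000, w=-5.270917: f=-10.068288 → w ← -5.270917 + 0.25·(-10.068288) = -7.787989
w(1) ≈ -7.7880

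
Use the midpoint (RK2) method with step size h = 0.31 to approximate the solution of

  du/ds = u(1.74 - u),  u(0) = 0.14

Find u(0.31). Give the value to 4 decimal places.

Midpoint: k1 = f(s_n, u_n); k2 = f(s_n + h/2, u_n + (h/2)·k1); u_{n+1} = u_n + h·k2.
s=0.000000, u=0.140000:
  k1 = f(0.000000, 0.140000) = 0.224000
  k2 = f(0.155000, 0.174720) = 0.273486
  u ← 0.140000 + 0.31·0.273486 = 0.224781
u(0.31) ≈ 0.2248

0.2248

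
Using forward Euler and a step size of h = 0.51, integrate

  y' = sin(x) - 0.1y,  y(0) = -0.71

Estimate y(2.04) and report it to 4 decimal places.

Euler: y_{n+1} = y_n + h·f(x_n, y_n).
x=0.000000, y=-0.710000: f=0.071000 → y ← -0.710000 + 0.51·0.071000 = -0.673790
x=0.510000, y=-0.673790: f=0.555556 → y ← -0.673790 + 0.51·0.555556 = -0.390456
x=1.020000, y=-0.390456: f=0.891154 → y ← -0.390456 + 0.51·0.891154 = 0.064032
x=1.530000, y=0.064032: f=0.992765 → y ← 0.064032 + 0.51·0.992765 = 0.570342
y(2.04) ≈ 0.5703

0.5703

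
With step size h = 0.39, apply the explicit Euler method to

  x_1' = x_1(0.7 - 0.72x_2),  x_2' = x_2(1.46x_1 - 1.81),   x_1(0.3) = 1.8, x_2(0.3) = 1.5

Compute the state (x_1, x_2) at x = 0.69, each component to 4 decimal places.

Euler on (x_1,x_2): x_1_{n+1} = x_1_n + h·x_1', x_2_{n+1} = x_2_n + h·x_2'.
0.300000: (1.800000, 1.500000); f=(-0.684000, 1.227000) → (1.533240, 1.978530)
(x_1(0.69), x_2(0.69)) ≈ (1.5332, 1.9785)

1.5332, 1.9785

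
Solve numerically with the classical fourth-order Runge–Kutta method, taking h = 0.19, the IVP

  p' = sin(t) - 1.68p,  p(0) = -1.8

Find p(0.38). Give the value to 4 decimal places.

RK4: k1 = f(t_n, p_n); k2 = f(t_n + h/2, p_n + (h/2)·k1); k3 = f(t_n + h/2, p_n + (h/2)·k2); k4 = f(t_n + h, p_n + h·k3); p_{n+1} = p_n + (h/6)·(k1 + 2k2 + 2k3 + k4).
t=0.000000, p=-1.800000:
  k1 = f(0.000000, -1.800000) = 3.024000
  k2 = f(0.095000, -1.512720) = 2.636227
  k3 = f(0.095000, -1.549558) = 2.698115
  k4 = f(0.190000, -1.287358) = 2.351620
  p ← -1.800000 + (0.19/6)·(k1 + 2k2 + 2k3 + k4) = -1.291930
t=0.190000, p=-1.291930:
  k1 = f(0.190000, -1.291930) = 2.359302
  k2 = f(0.285000, -1.067797) = 2.075056
  k3 = f(0.285000, -1.094800) = 2.120422
  k4 = f(0.380000, -0.889050) = 1.864525
  p ← -1.291930 + (0.19/6)·(k1 + 2k2 + 2k3 + k4) = -0.892462
p(0.38) ≈ -0.8925

-0.8925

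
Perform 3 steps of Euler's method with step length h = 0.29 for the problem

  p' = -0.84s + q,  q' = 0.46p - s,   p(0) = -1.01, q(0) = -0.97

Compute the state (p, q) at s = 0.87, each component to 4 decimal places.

Euler on (p,q): p_{n+1} = p_n + h·p', q_{n+1} = q_n + h·q'.
0.000000: (-1.010000, -0.970000); f=(-0.970000, -0.464600) → (-1.291300, -1.104734)
0.290000: (-1.291300, -1.104734); f=(-1.348334, -0.883998) → (-1.682317, -1.361093)
0.580000: (-1.682317, -1.361093); f=(-1.848293, -1.353866) → (-2.218322, -1.753714)
(p(0.87), q(0.87)) ≈ (-2.2183, -1.7537)

-2.2183, -1.7537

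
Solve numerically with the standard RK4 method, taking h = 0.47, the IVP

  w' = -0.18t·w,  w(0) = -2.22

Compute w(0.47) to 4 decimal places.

-2.1763

RK4: k1 = f(t_n, w_n); k2 = f(t_n + h/2, w_n + (h/2)·k1); k3 = f(t_n + h/2, w_n + (h/2)·k2); k4 = f(t_n + h, w_n + h·k3); w_{n+1} = w_n + (h/6)·(k1 + 2k2 + 2k3 + k4).
t=0.000000, w=-2.220000:
  k1 = f(0.000000, -2.220000) = 0.000000
  k2 = f(0.235000, -2.220000) = 0.093906
  k3 = f(0.235000, -2.197932) = 0.092973
  k4 = f(0.470000, -2.176303) = 0.184115
  w ← -2.220000 + (0.47/6)·(k1 + 2k2 + 2k3 + k4) = -2.176300
w(0.47) ≈ -2.1763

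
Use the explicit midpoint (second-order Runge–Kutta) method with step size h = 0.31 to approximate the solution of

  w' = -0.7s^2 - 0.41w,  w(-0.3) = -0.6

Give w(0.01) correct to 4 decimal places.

-0.5319

Midpoint: k1 = f(s_n, w_n); k2 = f(s_n + h/2, w_n + (h/2)·k1); w_{n+1} = w_n + h·k2.
s=-0.300000, w=-0.600000:
  k1 = f(-0.300000, -0.600000) = 0.183000
  k2 = f(-0.145000, -0.571635) = 0.219653
  w ← -0.600000 + 0.31·0.219653 = -0.531908
w(0.01) ≈ -0.5319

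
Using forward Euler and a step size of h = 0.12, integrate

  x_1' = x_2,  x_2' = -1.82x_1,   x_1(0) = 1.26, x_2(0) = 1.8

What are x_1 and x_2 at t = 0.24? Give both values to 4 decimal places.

Euler on (x_1,x_2): x_1_{n+1} = x_1_n + h·x_1', x_2_{n+1} = x_2_n + h·x_2'.
0.000000: (1.260000, 1.800000); f=(1.800000, -2.293200) → (1.476000, 1.524816)
0.120000: (1.476000, 1.524816); f=(1.524816, -2.686320) → (1.658978, 1.202458)
(x_1(0.24), x_2(0.24)) ≈ (1.6590, 1.2025)

1.6590, 1.2025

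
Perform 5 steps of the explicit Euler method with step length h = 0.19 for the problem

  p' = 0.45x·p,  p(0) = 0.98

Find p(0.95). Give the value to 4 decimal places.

1.1485

Euler: p_{n+1} = p_n + h·f(x_n, p_n).
x=0.000000, p=0.980000: f=0.000000 → p ← 0.980000 + 0.19·0.000000 = 0.980000
x=0.190000, p=0.980000: f=0.083790 → p ← 0.980000 + 0.19·0.083790 = 0.995920
x=0.380000, p=0.995920: f=0.170302 → p ← 0.995920 + 0.19·0.170302 = 1.028278
x=0.570000, p=1.028278: f=0.263753 → p ← 1.028278 + 0.19·0.263753 = 1.078391
x=0.760000, p=1.078391: f=0.368810 → p ← 1.078391 + 0.19·0.368810 = 1.148464
p(0.95) ≈ 1.1485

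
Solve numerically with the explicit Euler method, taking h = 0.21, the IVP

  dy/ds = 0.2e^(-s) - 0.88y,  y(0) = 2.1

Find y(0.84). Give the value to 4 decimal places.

1.0177

Euler: y_{n+1} = y_n + h·f(s_n, y_n).
s=0.000000, y=2.100000: f=-1.648000 → y ← 2.100000 + 0.21·(-1.648000) = 1.753920
s=0.210000, y=1.753920: f=-1.381333 → y ← 1.753920 + 0.21·(-1.381333) = 1.463840
s=0.420000, y=1.463840: f=-1.156770 → y ← 1.463840 + 0.21·(-1.156770) = 1.220918
s=0.630000, y=1.220918: f=-0.967890 → y ← 1.220918 + 0.21·(-0.967890) = 1.017662
y(0.84) ≈ 1.0177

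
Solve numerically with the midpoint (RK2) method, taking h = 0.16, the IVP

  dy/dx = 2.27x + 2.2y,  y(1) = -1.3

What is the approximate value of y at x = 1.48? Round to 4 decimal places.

Midpoint: k1 = f(x_n, y_n); k2 = f(x_n + h/2, y_n + (h/2)·k1); y_{n+1} = y_n + h·k2.
x=1.000000, y=-1.300000:
  k1 = f(1.000000, -1.300000) = -0.590000
  k2 = f(1.080000, -1.347200) = -0.512240
  y ← -1.300000 + 0.16·(-0.512240) = -1.381958
x=1.160000, y=-1.381958:
  k1 = f(1.160000, -1.381958) = -0.407108
  k2 = f(1.240000, -1.414527) = -0.297160
  y ← -1.381958 + 0.16·(-0.297160) = -1.429504
x=1.320000, y=-1.429504:
  k1 = f(1.320000, -1.429504) = -0.148509
  k2 = f(1.400000, -1.441385) = 0.006954
  y ← -1.429504 + 0.16·0.006954 = -1.428391
y(1.48) ≈ -1.4284

-1.4284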